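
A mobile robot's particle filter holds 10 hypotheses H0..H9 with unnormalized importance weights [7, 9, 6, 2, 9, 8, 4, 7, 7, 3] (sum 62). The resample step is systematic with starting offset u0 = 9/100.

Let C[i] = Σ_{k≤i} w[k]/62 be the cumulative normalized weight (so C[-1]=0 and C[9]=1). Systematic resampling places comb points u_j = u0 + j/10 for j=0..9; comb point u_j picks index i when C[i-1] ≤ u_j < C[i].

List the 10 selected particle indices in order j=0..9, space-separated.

0 1 2 4 4 5 6 7 8 9

C = [7/62, 8/31, 11/31, 12/31, 33/62, 41/62, 45/62, 26/31, 59/62, 1]
j=0: u_0=9/100 ∈ [0, 7/62) → index 0
j=1: u_1=19/100 ∈ [7/62, 8/31) → index 1
j=2: u_2=29/100 ∈ [8/31, 11/31) → index 2
j=3: u_3=39/100 ∈ [12/31, 33/62) → index 4
j=4: u_4=49/100 ∈ [12/31, 33/62) → index 4
j=5: u_5=59/100 ∈ [33/62, 41/62) → index 5
j=6: u_6=69/100 ∈ [41/62, 45/62) → index 6
j=7: u_7=79/100 ∈ [45/62, 26/31) → index 7
j=8: u_8=89/100 ∈ [26/31, 59/62) → index 8
j=9: u_9=99/100 ∈ [59/62, 1) → index 9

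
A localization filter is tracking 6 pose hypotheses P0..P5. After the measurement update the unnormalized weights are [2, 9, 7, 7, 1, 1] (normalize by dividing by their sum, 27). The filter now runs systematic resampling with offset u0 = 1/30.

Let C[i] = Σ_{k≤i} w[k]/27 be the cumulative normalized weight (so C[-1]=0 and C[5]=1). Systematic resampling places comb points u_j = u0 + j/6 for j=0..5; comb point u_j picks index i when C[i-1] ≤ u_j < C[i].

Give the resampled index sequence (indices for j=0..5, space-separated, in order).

0 1 1 2 3 3

C = [2/27, 11/27, 2/3, 25/27, 26/27, 1]
j=0: u_0=1/30 ∈ [0, 2/27) → index 0
j=1: u_1=1/5 ∈ [2/27, 11/27) → index 1
j=2: u_2=11/30 ∈ [2/27, 11/27) → index 1
j=3: u_3=8/15 ∈ [11/27, 2/3) → index 2
j=4: u_4=7/10 ∈ [2/3, 25/27) → index 3
j=5: u_5=13/15 ∈ [2/3, 25/27) → index 3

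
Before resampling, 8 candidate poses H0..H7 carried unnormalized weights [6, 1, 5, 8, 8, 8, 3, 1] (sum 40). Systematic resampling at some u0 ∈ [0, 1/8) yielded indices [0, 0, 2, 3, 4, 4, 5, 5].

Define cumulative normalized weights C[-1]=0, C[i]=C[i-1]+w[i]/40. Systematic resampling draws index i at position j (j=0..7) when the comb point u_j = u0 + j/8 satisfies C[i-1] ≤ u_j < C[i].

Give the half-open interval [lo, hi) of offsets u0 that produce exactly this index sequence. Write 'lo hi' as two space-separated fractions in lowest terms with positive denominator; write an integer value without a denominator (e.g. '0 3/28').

0 1/40

C = [3/20, 7/40, 3/10, 1/2, 7/10, 9/10, 39/40, 1]
j=0 picked index 0: u0 ∈ [0, 3/20)
j=1 picked index 0: u0 ∈ [-1/8, 1/40)
j=2 picked index 2: u0 ∈ [-3/40, 1/20)
j=3 picked index 3: u0 ∈ [-3/40, 1/8)
j=4 picked index 4: u0 ∈ [0, 1/5)
j=5 picked index 4: u0 ∈ [-1/8, 3/40)
j=6 picked index 5: u0 ∈ [-1/20, 3/20)
j=7 picked index 5: u0 ∈ [-7/40, 1/40)
intersection: [0, 1/40)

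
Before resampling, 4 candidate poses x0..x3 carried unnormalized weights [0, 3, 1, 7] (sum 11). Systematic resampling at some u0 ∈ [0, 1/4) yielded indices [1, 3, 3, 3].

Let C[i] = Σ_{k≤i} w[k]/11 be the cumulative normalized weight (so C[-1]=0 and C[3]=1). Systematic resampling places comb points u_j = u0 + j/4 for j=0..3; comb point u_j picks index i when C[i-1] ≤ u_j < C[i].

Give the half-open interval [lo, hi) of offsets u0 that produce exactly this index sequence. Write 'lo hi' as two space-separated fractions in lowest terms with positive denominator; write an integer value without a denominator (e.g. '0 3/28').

5/44 1/4

C = [0, 3/11, 4/11, 1]
j=0 picked index 1: u0 ∈ [0, 3/11)
j=1 picked index 3: u0 ∈ [5/44, 3/4)
j=2 picked index 3: u0 ∈ [-3/22, 1/2)
j=3 picked index 3: u0 ∈ [-17/44, 1/4)
intersection: [5/44, 1/4)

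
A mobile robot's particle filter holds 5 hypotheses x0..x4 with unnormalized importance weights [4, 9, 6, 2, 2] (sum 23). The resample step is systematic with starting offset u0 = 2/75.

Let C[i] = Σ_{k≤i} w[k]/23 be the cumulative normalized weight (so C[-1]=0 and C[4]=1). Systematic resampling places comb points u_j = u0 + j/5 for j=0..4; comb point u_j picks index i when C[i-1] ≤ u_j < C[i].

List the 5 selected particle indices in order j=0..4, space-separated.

C = [4/23, 13/23, 19/23, 21/23, 1]
j=0: u_0=2/75 ∈ [0, 4/23) → index 0
j=1: u_1=17/75 ∈ [4/23, 13/23) → index 1
j=2: u_2=32/75 ∈ [4/23, 13/23) → index 1
j=3: u_3=47/75 ∈ [13/23, 19/23) → index 2
j=4: u_4=62/75 ∈ [19/23, 21/23) → index 3

0 1 1 2 3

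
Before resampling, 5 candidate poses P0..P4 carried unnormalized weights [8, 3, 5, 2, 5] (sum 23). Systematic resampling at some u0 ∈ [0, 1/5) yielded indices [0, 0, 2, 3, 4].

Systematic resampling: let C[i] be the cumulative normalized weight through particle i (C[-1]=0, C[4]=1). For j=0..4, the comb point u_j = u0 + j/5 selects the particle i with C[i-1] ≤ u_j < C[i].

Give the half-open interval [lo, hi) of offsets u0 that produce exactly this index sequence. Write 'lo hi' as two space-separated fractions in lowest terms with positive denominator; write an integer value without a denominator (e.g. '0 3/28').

C = [8/23, 11/23, 16/23, 18/23, 1]
j=0 picked index 0: u0 ∈ [0, 8/23)
j=1 picked index 0: u0 ∈ [-1/5, 17/115)
j=2 picked index 2: u0 ∈ [9/115, 34/115)
j=3 picked index 3: u0 ∈ [11/115, 21/115)
j=4 picked index 4: u0 ∈ [-2/115, 1/5)
intersection: [11/115, 17/115)

11/115 17/115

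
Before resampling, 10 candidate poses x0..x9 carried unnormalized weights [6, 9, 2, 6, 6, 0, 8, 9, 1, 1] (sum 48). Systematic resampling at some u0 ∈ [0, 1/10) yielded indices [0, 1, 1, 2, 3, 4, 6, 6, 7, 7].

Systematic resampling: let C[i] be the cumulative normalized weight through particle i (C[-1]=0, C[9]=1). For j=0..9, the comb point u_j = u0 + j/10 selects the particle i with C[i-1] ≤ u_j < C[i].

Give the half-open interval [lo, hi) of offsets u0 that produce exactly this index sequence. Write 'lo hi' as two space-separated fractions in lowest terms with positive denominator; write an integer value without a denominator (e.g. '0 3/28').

1/40 13/240

C = [1/8, 5/16, 17/48, 23/48, 29/48, 29/48, 37/48, 23/24, 47/48, 1]
j=0 picked index 0: u0 ∈ [0, 1/8)
j=1 picked index 1: u0 ∈ [1/40, 17/80)
j=2 picked index 1: u0 ∈ [-3/40, 9/80)
j=3 picked index 2: u0 ∈ [1/80, 13/240)
j=4 picked index 3: u0 ∈ [-11/240, 19/240)
j=5 picked index 4: u0 ∈ [-1/48, 5/48)
j=6 picked index 6: u0 ∈ [1/240, 41/240)
j=7 picked index 6: u0 ∈ [-23/240, 17/240)
j=8 picked index 7: u0 ∈ [-7/240, 19/120)
j=9 picked index 7: u0 ∈ [-31/240, 7/120)
intersection: [1/40, 13/240)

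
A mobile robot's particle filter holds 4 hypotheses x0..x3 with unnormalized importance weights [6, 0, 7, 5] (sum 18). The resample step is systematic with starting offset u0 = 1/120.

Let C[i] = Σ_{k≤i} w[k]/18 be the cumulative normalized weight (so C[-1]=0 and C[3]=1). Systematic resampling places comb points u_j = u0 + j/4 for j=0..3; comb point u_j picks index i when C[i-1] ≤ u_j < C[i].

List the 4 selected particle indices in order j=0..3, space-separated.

C = [1/3, 1/3, 13/18, 1]
j=0: u_0=1/120 ∈ [0, 1/3) → index 0
j=1: u_1=31/120 ∈ [0, 1/3) → index 0
j=2: u_2=61/120 ∈ [1/3, 13/18) → index 2
j=3: u_3=91/120 ∈ [13/18, 1) → index 3

0 0 2 3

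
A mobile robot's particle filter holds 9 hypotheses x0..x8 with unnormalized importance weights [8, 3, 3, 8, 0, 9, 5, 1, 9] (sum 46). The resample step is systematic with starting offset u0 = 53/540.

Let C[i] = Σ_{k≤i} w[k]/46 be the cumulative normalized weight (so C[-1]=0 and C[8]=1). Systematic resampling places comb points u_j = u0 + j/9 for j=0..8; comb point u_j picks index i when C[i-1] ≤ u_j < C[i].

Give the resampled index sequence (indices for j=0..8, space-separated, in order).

C = [4/23, 11/46, 7/23, 11/23, 11/23, 31/46, 18/23, 37/46, 1]
j=0: u_0=53/540 ∈ [0, 4/23) → index 0
j=1: u_1=113/540 ∈ [4/23, 11/46) → index 1
j=2: u_2=173/540 ∈ [7/23, 11/23) → index 3
j=3: u_3=233/540 ∈ [7/23, 11/23) → index 3
j=4: u_4=293/540 ∈ [11/23, 31/46) → index 5
j=5: u_5=353/540 ∈ [11/23, 31/46) → index 5
j=6: u_6=413/540 ∈ [31/46, 18/23) → index 6
j=7: u_7=473/540 ∈ [37/46, 1) → index 8
j=8: u_8=533/540 ∈ [37/46, 1) → index 8

0 1 3 3 5 5 6 8 8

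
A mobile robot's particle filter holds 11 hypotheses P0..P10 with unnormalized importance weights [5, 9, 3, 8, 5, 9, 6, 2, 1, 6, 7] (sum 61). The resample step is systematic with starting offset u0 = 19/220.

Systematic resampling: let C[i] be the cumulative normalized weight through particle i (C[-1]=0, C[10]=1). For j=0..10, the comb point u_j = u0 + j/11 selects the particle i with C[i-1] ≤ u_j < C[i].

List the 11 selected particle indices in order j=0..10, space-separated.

C = [5/61, 14/61, 17/61, 25/61, 30/61, 39/61, 45/61, 47/61, 48/61, 54/61, 1]
j=0: u_0=19/220 ∈ [5/61, 14/61) → index 1
j=1: u_1=39/220 ∈ [5/61, 14/61) → index 1
j=2: u_2=59/220 ∈ [14/61, 17/61) → index 2
j=3: u_3=79/220 ∈ [17/61, 25/61) → index 3
j=4: u_4=9/20 ∈ [25/61, 30/61) → index 4
j=5: u_5=119/220 ∈ [30/61, 39/61) → index 5
j=6: u_6=139/220 ∈ [30/61, 39/61) → index 5
j=7: u_7=159/220 ∈ [39/61, 45/61) → index 6
j=8: u_8=179/220 ∈ [48/61, 54/61) → index 9
j=9: u_9=199/220 ∈ [54/61, 1) → index 10
j=10: u_10=219/220 ∈ [54/61, 1) → index 10

1 1 2 3 4 5 5 6 9 10 10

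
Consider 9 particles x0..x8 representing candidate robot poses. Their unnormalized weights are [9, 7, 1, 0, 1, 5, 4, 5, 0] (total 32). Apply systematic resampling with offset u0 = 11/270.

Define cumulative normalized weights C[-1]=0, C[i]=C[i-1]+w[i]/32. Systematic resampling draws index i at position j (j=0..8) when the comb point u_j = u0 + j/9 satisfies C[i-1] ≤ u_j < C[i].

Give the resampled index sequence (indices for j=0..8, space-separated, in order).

0 0 0 1 1 5 5 6 7

C = [9/32, 1/2, 17/32, 17/32, 9/16, 23/32, 27/32, 1, 1]
j=0: u_0=11/270 ∈ [0, 9/32) → index 0
j=1: u_1=41/270 ∈ [0, 9/32) → index 0
j=2: u_2=71/270 ∈ [0, 9/32) → index 0
j=3: u_3=101/270 ∈ [9/32, 1/2) → index 1
j=4: u_4=131/270 ∈ [9/32, 1/2) → index 1
j=5: u_5=161/270 ∈ [9/16, 23/32) → index 5
j=6: u_6=191/270 ∈ [9/16, 23/32) → index 5
j=7: u_7=221/270 ∈ [23/32, 27/32) → index 6
j=8: u_8=251/270 ∈ [27/32, 1) → index 7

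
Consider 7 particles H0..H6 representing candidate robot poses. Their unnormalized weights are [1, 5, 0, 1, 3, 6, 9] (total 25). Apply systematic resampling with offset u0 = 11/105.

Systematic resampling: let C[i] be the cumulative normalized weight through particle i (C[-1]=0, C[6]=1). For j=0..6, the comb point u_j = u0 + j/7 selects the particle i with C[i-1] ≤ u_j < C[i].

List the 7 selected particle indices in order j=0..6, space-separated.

1 3 4 5 6 6 6

C = [1/25, 6/25, 6/25, 7/25, 2/5, 16/25, 1]
j=0: u_0=11/105 ∈ [1/25, 6/25) → index 1
j=1: u_1=26/105 ∈ [6/25, 7/25) → index 3
j=2: u_2=41/105 ∈ [7/25, 2/5) → index 4
j=3: u_3=8/15 ∈ [2/5, 16/25) → index 5
j=4: u_4=71/105 ∈ [16/25, 1) → index 6
j=5: u_5=86/105 ∈ [16/25, 1) → index 6
j=6: u_6=101/105 ∈ [16/25, 1) → index 6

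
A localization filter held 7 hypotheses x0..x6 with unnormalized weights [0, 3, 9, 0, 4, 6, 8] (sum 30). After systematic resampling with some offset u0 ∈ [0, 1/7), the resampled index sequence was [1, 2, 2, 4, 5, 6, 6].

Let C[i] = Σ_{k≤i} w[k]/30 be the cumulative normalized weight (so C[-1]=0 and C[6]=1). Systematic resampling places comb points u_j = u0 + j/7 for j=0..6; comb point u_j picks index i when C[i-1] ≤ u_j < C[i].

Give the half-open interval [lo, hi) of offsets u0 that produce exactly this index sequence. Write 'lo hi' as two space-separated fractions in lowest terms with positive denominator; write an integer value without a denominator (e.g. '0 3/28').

C = [0, 1/10, 2/5, 2/5, 8/15, 11/15, 1]
j=0 picked index 1: u0 ∈ [0, 1/10)
j=1 picked index 2: u0 ∈ [-3/70, 9/35)
j=2 picked index 2: u0 ∈ [-13/70, 4/35)
j=3 picked index 4: u0 ∈ [-1/35, 11/105)
j=4 picked index 5: u0 ∈ [-4/105, 17/105)
j=5 picked index 6: u0 ∈ [2/105, 2/7)
j=6 picked index 6: u0 ∈ [-13/105, 1/7)
intersection: [2/105, 1/10)

2/105 1/10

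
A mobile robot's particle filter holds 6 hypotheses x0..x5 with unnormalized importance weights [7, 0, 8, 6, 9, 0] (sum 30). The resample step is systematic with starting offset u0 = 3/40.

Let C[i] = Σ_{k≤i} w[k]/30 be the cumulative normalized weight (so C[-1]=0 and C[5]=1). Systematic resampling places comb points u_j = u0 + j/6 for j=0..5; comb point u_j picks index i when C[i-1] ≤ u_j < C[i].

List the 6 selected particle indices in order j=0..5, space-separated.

C = [7/30, 7/30, 1/2, 7/10, 1, 1]
j=0: u_0=3/40 ∈ [0, 7/30) → index 0
j=1: u_1=29/120 ∈ [7/30, 1/2) → index 2
j=2: u_2=49/120 ∈ [7/30, 1/2) → index 2
j=3: u_3=23/40 ∈ [1/2, 7/10) → index 3
j=4: u_4=89/120 ∈ [7/10, 1) → index 4
j=5: u_5=109/120 ∈ [7/10, 1) → index 4

0 2 2 3 4 4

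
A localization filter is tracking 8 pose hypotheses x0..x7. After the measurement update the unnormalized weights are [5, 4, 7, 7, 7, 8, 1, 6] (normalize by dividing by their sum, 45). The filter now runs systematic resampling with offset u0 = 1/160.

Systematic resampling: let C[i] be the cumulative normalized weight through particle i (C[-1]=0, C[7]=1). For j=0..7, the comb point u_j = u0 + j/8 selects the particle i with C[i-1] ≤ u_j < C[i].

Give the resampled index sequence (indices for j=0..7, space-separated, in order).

C = [1/9, 1/5, 16/45, 23/45, 2/3, 38/45, 13/15, 1]
j=0: u_0=1/160 ∈ [0, 1/9) → index 0
j=1: u_1=21/160 ∈ [1/9, 1/5) → index 1
j=2: u_2=41/160 ∈ [1/5, 16/45) → index 2
j=3: u_3=61/160 ∈ [16/45, 23/45) → index 3
j=4: u_4=81/160 ∈ [16/45, 23/45) → index 3
j=5: u_5=101/160 ∈ [23/45, 2/3) → index 4
j=6: u_6=121/160 ∈ [2/3, 38/45) → index 5
j=7: u_7=141/160 ∈ [13/15, 1) → index 7

0 1 2 3 3 4 5 7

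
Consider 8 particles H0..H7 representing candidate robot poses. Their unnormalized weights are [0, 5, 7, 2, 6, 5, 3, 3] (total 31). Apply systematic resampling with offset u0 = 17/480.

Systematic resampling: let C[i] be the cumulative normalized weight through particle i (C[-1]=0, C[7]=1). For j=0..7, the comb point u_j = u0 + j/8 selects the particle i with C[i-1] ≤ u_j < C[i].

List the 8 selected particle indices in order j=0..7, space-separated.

C = [0, 5/31, 12/31, 14/31, 20/31, 25/31, 28/31, 1]
j=0: u_0=17/480 ∈ [0, 5/31) → index 1
j=1: u_1=77/480 ∈ [0, 5/31) → index 1
j=2: u_2=137/480 ∈ [5/31, 12/31) → index 2
j=3: u_3=197/480 ∈ [12/31, 14/31) → index 3
j=4: u_4=257/480 ∈ [14/31, 20/31) → index 4
j=5: u_5=317/480 ∈ [20/31, 25/31) → index 5
j=6: u_6=377/480 ∈ [20/31, 25/31) → index 5
j=7: u_7=437/480 ∈ [28/31, 1) → index 7

1 1 2 3 4 5 5 7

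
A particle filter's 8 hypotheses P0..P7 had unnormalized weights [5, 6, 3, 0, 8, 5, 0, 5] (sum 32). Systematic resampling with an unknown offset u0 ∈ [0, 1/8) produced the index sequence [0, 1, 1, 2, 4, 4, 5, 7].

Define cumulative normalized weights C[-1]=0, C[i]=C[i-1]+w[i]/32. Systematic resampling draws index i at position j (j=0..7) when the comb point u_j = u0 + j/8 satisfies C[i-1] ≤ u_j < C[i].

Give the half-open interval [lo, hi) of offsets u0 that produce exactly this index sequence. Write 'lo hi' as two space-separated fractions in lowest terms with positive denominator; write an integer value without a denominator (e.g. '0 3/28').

C = [5/32, 11/32, 7/16, 7/16, 11/16, 27/32, 27/32, 1]
j=0 picked index 0: u0 ∈ [0, 5/32)
j=1 picked index 1: u0 ∈ [1/32, 7/32)
j=2 picked index 1: u0 ∈ [-3/32, 3/32)
j=3 picked index 2: u0 ∈ [-1/32, 1/16)
j=4 picked index 4: u0 ∈ [-1/16, 3/16)
j=5 picked index 4: u0 ∈ [-3/16, 1/16)
j=6 picked index 5: u0 ∈ [-1/16, 3/32)
j=7 picked index 7: u0 ∈ [-1/32, 1/8)
intersection: [1/32, 1/16)

1/32 1/16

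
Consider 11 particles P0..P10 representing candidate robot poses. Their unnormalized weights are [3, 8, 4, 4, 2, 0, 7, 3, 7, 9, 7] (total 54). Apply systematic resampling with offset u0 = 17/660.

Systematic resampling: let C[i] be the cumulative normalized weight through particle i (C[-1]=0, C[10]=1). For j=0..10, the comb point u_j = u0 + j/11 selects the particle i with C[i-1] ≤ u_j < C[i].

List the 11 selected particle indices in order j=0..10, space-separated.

0 1 2 3 6 6 7 8 9 9 10

C = [1/18, 11/54, 5/18, 19/54, 7/18, 7/18, 14/27, 31/54, 19/27, 47/54, 1]
j=0: u_0=17/660 ∈ [0, 1/18) → index 0
j=1: u_1=7/60 ∈ [1/18, 11/54) → index 1
j=2: u_2=137/660 ∈ [11/54, 5/18) → index 2
j=3: u_3=197/660 ∈ [5/18, 19/54) → index 3
j=4: u_4=257/660 ∈ [7/18, 14/27) → index 6
j=5: u_5=317/660 ∈ [7/18, 14/27) → index 6
j=6: u_6=377/660 ∈ [14/27, 31/54) → index 7
j=7: u_7=437/660 ∈ [31/54, 19/27) → index 8
j=8: u_8=497/660 ∈ [19/27, 47/54) → index 9
j=9: u_9=557/660 ∈ [19/27, 47/54) → index 9
j=10: u_10=617/660 ∈ [47/54, 1) → index 10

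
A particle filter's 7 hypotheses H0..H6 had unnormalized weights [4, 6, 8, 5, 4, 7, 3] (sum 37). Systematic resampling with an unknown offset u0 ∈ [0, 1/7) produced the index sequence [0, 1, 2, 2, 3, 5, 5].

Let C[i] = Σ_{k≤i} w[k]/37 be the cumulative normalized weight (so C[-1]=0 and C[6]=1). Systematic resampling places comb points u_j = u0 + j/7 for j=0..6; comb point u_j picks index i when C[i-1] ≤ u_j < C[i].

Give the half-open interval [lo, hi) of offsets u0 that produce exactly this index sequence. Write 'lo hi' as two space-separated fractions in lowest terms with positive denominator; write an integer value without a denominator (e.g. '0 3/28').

4/259 13/259

C = [4/37, 10/37, 18/37, 23/37, 27/37, 34/37, 1]
j=0 picked index 0: u0 ∈ [0, 4/37)
j=1 picked index 1: u0 ∈ [-9/259, 33/259)
j=2 picked index 2: u0 ∈ [-4/259, 52/259)
j=3 picked index 2: u0 ∈ [-41/259, 15/259)
j=4 picked index 3: u0 ∈ [-22/259, 13/259)
j=5 picked index 5: u0 ∈ [4/259, 53/259)
j=6 picked index 5: u0 ∈ [-33/259, 16/259)
intersection: [4/259, 13/259)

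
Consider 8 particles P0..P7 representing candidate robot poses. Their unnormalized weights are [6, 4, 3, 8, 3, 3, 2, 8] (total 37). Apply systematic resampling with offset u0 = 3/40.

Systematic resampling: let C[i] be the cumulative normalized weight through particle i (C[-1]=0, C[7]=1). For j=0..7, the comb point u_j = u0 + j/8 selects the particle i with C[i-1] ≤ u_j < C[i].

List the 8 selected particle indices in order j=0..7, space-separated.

C = [6/37, 10/37, 13/37, 21/37, 24/37, 27/37, 29/37, 1]
j=0: u_0=3/40 ∈ [0, 6/37) → index 0
j=1: u_1=1/5 ∈ [6/37, 10/37) → index 1
j=2: u_2=13/40 ∈ [10/37, 13/37) → index 2
j=3: u_3=9/20 ∈ [13/37, 21/37) → index 3
j=4: u_4=23/40 ∈ [21/37, 24/37) → index 4
j=5: u_5=7/10 ∈ [24/37, 27/37) → index 5
j=6: u_6=33/40 ∈ [29/37, 1) → index 7
j=7: u_7=19/20 ∈ [29/37, 1) → index 7

0 1 2 3 4 5 7 7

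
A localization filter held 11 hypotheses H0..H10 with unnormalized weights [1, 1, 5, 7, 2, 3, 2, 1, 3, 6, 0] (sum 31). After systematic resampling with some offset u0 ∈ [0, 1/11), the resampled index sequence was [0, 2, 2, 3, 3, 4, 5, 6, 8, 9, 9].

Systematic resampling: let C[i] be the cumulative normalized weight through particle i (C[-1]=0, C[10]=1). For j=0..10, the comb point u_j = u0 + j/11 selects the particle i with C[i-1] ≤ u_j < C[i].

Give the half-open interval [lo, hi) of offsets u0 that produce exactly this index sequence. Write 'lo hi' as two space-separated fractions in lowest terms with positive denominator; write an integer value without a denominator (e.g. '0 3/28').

C = [1/31, 2/31, 7/31, 14/31, 16/31, 19/31, 21/31, 22/31, 25/31, 1, 1]
j=0 picked index 0: u0 ∈ [0, 1/31)
j=1 picked index 2: u0 ∈ [-9/341, 46/341)
j=2 picked index 2: u0 ∈ [-40/341, 15/341)
j=3 picked index 3: u0 ∈ [-16/341, 61/341)
j=4 picked index 3: u0 ∈ [-47/341, 30/341)
j=5 picked index 4: u0 ∈ [-1/341, 21/341)
j=6 picked index 5: u0 ∈ [-10/341, 23/341)
j=7 picked index 6: u0 ∈ [-8/341, 14/341)
j=8 picked index 8: u0 ∈ [-6/341, 27/341)
j=9 picked index 9: u0 ∈ [-4/341, 2/11)
j=10 picked index 9: u0 ∈ [-35/341, 1/11)
intersection: [0, 1/31)

0 1/31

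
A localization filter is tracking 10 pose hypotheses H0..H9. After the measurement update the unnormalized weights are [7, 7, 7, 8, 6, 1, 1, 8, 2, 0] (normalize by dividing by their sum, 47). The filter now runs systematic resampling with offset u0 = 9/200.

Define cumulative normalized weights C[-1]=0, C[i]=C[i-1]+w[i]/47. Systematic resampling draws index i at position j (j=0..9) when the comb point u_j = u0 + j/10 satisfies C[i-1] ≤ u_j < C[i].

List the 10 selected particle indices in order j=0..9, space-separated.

C = [7/47, 14/47, 21/47, 29/47, 35/47, 36/47, 37/47, 45/47, 1, 1]
j=0: u_0=9/200 ∈ [0, 7/47) → index 0
j=1: u_1=29/200 ∈ [0, 7/47) → index 0
j=2: u_2=49/200 ∈ [7/47, 14/47) → index 1
j=3: u_3=69/200 ∈ [14/47, 21/47) → index 2
j=4: u_4=89/200 ∈ [14/47, 21/47) → index 2
j=5: u_5=109/200 ∈ [21/47, 29/47) → index 3
j=6: u_6=129/200 ∈ [29/47, 35/47) → index 4
j=7: u_7=149/200 ∈ [35/47, 36/47) → index 5
j=8: u_8=169/200 ∈ [37/47, 45/47) → index 7
j=9: u_9=189/200 ∈ [37/47, 45/47) → index 7

0 0 1 2 2 3 4 5 7 7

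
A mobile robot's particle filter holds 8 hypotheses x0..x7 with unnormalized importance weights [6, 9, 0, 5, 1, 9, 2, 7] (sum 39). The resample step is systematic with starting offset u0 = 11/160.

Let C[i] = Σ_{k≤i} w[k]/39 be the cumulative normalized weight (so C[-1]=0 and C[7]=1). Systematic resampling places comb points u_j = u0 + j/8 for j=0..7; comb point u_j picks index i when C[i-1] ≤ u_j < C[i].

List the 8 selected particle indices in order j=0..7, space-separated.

C = [2/13, 5/13, 5/13, 20/39, 7/13, 10/13, 32/39, 1]
j=0: u_0=11/160 ∈ [0, 2/13) → index 0
j=1: u_1=31/160 ∈ [2/13, 5/13) → index 1
j=2: u_2=51/160 ∈ [2/13, 5/13) → index 1
j=3: u_3=71/160 ∈ [5/13, 20/39) → index 3
j=4: u_4=91/160 ∈ [7/13, 10/13) → index 5
j=5: u_5=111/160 ∈ [7/13, 10/13) → index 5
j=6: u_6=131/160 ∈ [10/13, 32/39) → index 6
j=7: u_7=151/160 ∈ [32/39, 1) → index 7

0 1 1 3 5 5 6 7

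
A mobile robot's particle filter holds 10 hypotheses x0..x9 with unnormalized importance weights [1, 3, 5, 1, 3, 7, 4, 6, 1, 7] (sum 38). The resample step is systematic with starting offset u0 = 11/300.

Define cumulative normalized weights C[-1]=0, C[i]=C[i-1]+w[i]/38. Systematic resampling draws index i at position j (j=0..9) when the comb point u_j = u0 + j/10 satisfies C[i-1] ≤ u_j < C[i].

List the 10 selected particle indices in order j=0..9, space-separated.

C = [1/38, 2/19, 9/38, 5/19, 13/38, 10/19, 12/19, 15/19, 31/38, 1]
j=0: u_0=11/300 ∈ [1/38, 2/19) → index 1
j=1: u_1=41/300 ∈ [2/19, 9/38) → index 2
j=2: u_2=71/300 ∈ [2/19, 9/38) → index 2
j=3: u_3=101/300 ∈ [5/19, 13/38) → index 4
j=4: u_4=131/300 ∈ [13/38, 10/19) → index 5
j=5: u_5=161/300 ∈ [10/19, 12/19) → index 6
j=6: u_6=191/300 ∈ [12/19, 15/19) → index 7
j=7: u_7=221/300 ∈ [12/19, 15/19) → index 7
j=8: u_8=251/300 ∈ [31/38, 1) → index 9
j=9: u_9=281/300 ∈ [31/38, 1) → index 9

1 2 2 4 5 6 7 7 9 9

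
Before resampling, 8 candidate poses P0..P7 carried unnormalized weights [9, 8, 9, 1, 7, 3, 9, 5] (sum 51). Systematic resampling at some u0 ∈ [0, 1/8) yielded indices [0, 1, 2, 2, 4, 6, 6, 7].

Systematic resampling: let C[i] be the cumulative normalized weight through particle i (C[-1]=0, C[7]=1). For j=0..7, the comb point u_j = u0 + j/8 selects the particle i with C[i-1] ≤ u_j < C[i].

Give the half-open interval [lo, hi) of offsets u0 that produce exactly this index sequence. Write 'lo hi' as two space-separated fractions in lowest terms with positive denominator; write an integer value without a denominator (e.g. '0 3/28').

C = [3/17, 1/3, 26/51, 9/17, 2/3, 37/51, 46/51, 1]
j=0 picked index 0: u0 ∈ [0, 3/17)
j=1 picked index 1: u0 ∈ [7/136, 5/24)
j=2 picked index 2: u0 ∈ [1/12, 53/204)
j=3 picked index 2: u0 ∈ [-1/24, 55/408)
j=4 picked index 4: u0 ∈ [1/34, 1/6)
j=5 picked index 6: u0 ∈ [41/408, 113/408)
j=6 picked index 6: u0 ∈ [-5/204, 31/204)
j=7 picked index 7: u0 ∈ [11/408, 1/8)
intersection: [41/408, 1/8)

41/408 1/8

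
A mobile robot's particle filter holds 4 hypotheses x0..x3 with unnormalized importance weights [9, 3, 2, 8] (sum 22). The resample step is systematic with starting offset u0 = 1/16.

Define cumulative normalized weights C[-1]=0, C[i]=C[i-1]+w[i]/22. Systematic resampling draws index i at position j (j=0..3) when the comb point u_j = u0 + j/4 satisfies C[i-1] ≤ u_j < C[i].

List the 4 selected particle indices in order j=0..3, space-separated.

C = [9/22, 6/11, 7/11, 1]
j=0: u_0=1/16 ∈ [0, 9/22) → index 0
j=1: u_1=5/16 ∈ [0, 9/22) → index 0
j=2: u_2=9/16 ∈ [6/11, 7/11) → index 2
j=3: u_3=13/16 ∈ [7/11, 1) → index 3

0 0 2 3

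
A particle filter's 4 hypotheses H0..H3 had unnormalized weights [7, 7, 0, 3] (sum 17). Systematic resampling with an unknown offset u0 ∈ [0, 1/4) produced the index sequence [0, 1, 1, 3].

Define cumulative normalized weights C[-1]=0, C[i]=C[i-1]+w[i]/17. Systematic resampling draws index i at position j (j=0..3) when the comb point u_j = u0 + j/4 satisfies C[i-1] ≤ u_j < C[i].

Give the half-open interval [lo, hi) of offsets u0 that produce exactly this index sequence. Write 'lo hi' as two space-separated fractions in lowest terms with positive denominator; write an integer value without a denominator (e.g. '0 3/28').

11/68 1/4

C = [7/17, 14/17, 14/17, 1]
j=0 picked index 0: u0 ∈ [0, 7/17)
j=1 picked index 1: u0 ∈ [11/68, 39/68)
j=2 picked index 1: u0 ∈ [-3/34, 11/34)
j=3 picked index 3: u0 ∈ [5/68, 1/4)
intersection: [11/68, 1/4)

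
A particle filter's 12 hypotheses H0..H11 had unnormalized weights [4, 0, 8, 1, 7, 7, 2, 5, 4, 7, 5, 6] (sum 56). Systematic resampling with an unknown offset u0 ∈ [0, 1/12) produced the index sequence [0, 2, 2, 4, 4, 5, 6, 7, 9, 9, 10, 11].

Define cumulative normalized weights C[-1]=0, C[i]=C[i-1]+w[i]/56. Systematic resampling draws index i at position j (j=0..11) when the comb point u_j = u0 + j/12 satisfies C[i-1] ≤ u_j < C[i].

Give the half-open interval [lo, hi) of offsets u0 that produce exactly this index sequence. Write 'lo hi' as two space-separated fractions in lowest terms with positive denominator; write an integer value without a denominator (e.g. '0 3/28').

C = [1/14, 1/14, 3/14, 13/56, 5/14, 27/56, 29/56, 17/28, 19/28, 45/56, 25/28, 1]
j=0 picked index 0: u0 ∈ [0, 1/14)
j=1 picked index 2: u0 ∈ [-1/84, 11/84)
j=2 picked index 2: u0 ∈ [-2/21, 1/21)
j=3 picked index 4: u0 ∈ [-1/56, 3/28)
j=4 picked index 4: u0 ∈ [-17/168, 1/42)
j=5 picked index 5: u0 ∈ [-5/84, 11/168)
j=6 picked index 6: u0 ∈ [-1/56, 1/56)
j=7 picked index 7: u0 ∈ [-11/168, 1/42)
j=8 picked index 9: u0 ∈ [1/84, 23/168)
j=9 picked index 9: u0 ∈ [-1/14, 3/56)
j=10 picked index 10: u0 ∈ [-5/168, 5/84)
j=11 picked index 11: u0 ∈ [-1/42, 1/12)
intersection: [1/84, 1/56)

1/84 1/56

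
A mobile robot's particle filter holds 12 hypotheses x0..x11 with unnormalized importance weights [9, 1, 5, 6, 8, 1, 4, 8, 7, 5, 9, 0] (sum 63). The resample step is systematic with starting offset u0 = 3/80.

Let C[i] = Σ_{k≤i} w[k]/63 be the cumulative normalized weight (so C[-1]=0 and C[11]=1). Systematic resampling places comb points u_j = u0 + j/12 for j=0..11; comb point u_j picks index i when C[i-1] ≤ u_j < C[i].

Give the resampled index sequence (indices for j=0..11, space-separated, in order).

C = [1/7, 10/63, 5/21, 1/3, 29/63, 10/21, 34/63, 2/3, 7/9, 6/7, 1, 1]
j=0: u_0=3/80 ∈ [0, 1/7) → index 0
j=1: u_1=29/240 ∈ [0, 1/7) → index 0
j=2: u_2=49/240 ∈ [10/63, 5/21) → index 2
j=3: u_3=23/80 ∈ [5/21, 1/3) → index 3
j=4: u_4=89/240 ∈ [1/3, 29/63) → index 4
j=5: u_5=109/240 ∈ [1/3, 29/63) → index 4
j=6: u_6=43/80 ∈ [10/21, 34/63) → index 6
j=7: u_7=149/240 ∈ [34/63, 2/3) → index 7
j=8: u_8=169/240 ∈ [2/3, 7/9) → index 8
j=9: u_9=63/80 ∈ [7/9, 6/7) → index 9
j=10: u_10=209/240 ∈ [6/7, 1) → index 10
j=11: u_11=229/240 ∈ [6/7, 1) → index 10

0 0 2 3 4 4 6 7 8 9 10 10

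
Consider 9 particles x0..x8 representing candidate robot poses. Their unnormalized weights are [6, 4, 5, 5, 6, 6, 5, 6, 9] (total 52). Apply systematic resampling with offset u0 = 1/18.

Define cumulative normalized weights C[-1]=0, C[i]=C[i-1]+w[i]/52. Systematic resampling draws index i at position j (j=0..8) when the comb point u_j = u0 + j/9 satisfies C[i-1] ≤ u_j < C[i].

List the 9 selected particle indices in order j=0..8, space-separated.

0 1 2 4 5 5 7 8 8

C = [3/26, 5/26, 15/52, 5/13, 1/2, 8/13, 37/52, 43/52, 1]
j=0: u_0=1/18 ∈ [0, 3/26) → index 0
j=1: u_1=1/6 ∈ [3/26, 5/26) → index 1
j=2: u_2=5/18 ∈ [5/26, 15/52) → index 2
j=3: u_3=7/18 ∈ [5/13, 1/2) → index 4
j=4: u_4=1/2 ∈ [1/2, 8/13) → index 5
j=5: u_5=11/18 ∈ [1/2, 8/13) → index 5
j=6: u_6=13/18 ∈ [37/52, 43/52) → index 7
j=7: u_7=5/6 ∈ [43/52, 1) → index 8
j=8: u_8=17/18 ∈ [43/52, 1) → index 8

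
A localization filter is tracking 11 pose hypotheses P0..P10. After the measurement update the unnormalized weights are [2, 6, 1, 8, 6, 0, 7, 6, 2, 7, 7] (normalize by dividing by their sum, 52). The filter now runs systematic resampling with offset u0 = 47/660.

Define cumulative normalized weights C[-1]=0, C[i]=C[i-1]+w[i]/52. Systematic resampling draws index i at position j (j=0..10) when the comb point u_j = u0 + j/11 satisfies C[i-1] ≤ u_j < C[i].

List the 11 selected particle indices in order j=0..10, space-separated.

C = [1/26, 2/13, 9/52, 17/52, 23/52, 23/52, 15/26, 9/13, 19/26, 45/52, 1]
j=0: u_0=47/660 ∈ [1/26, 2/13) → index 1
j=1: u_1=107/660 ∈ [2/13, 9/52) → index 2
j=2: u_2=167/660 ∈ [9/52, 17/52) → index 3
j=3: u_3=227/660 ∈ [17/52, 23/52) → index 4
j=4: u_4=287/660 ∈ [17/52, 23/52) → index 4
j=5: u_5=347/660 ∈ [23/52, 15/26) → index 6
j=6: u_6=37/60 ∈ [15/26, 9/13) → index 7
j=7: u_7=467/660 ∈ [9/13, 19/26) → index 8
j=8: u_8=527/660 ∈ [19/26, 45/52) → index 9
j=9: u_9=587/660 ∈ [45/52, 1) → index 10
j=10: u_10=647/660 ∈ [45/52, 1) → index 10

1 2 3 4 4 6 7 8 9 10 10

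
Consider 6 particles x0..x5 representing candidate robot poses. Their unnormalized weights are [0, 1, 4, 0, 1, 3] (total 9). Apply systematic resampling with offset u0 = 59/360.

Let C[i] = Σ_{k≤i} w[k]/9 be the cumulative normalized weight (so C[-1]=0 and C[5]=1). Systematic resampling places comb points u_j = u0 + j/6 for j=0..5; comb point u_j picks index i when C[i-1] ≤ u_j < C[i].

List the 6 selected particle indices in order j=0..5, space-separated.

C = [0, 1/9, 5/9, 5/9, 2/3, 1]
j=0: u_0=59/360 ∈ [1/9, 5/9) → index 2
j=1: u_1=119/360 ∈ [1/9, 5/9) → index 2
j=2: u_2=179/360 ∈ [1/9, 5/9) → index 2
j=3: u_3=239/360 ∈ [5/9, 2/3) → index 4
j=4: u_4=299/360 ∈ [2/3, 1) → index 5
j=5: u_5=359/360 ∈ [2/3, 1) → index 5

2 2 2 4 5 5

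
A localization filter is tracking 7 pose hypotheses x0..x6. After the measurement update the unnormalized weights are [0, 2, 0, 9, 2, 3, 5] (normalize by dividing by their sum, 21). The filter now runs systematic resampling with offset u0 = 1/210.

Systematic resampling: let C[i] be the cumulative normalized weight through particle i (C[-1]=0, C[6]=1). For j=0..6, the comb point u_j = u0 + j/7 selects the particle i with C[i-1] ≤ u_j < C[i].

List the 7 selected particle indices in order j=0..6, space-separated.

1 3 3 3 4 5 6

C = [0, 2/21, 2/21, 11/21, 13/21, 16/21, 1]
j=0: u_0=1/210 ∈ [0, 2/21) → index 1
j=1: u_1=31/210 ∈ [2/21, 11/21) → index 3
j=2: u_2=61/210 ∈ [2/21, 11/21) → index 3
j=3: u_3=13/30 ∈ [2/21, 11/21) → index 3
j=4: u_4=121/210 ∈ [11/21, 13/21) → index 4
j=5: u_5=151/210 ∈ [13/21, 16/21) → index 5
j=6: u_6=181/210 ∈ [16/21, 1) → index 6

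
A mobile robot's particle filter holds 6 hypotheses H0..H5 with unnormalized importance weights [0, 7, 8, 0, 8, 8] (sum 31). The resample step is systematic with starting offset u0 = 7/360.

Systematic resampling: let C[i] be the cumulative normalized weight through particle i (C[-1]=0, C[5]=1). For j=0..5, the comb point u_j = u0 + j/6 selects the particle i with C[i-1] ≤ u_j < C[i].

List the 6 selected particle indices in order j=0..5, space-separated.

C = [0, 7/31, 15/31, 15/31, 23/31, 1]
j=0: u_0=7/360 ∈ [0, 7/31) → index 1
j=1: u_1=67/360 ∈ [0, 7/31) → index 1
j=2: u_2=127/360 ∈ [7/31, 15/31) → index 2
j=3: u_3=187/360 ∈ [15/31, 23/31) → index 4
j=4: u_4=247/360 ∈ [15/31, 23/31) → index 4
j=5: u_5=307/360 ∈ [23/31, 1) → index 5

1 1 2 4 4 5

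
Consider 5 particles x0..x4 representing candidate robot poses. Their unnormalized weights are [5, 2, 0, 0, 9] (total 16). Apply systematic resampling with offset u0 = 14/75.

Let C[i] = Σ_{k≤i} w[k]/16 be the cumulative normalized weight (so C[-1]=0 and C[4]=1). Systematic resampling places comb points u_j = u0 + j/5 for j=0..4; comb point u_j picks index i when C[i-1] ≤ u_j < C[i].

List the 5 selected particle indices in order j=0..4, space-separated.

0 1 4 4 4

C = [5/16, 7/16, 7/16, 7/16, 1]
j=0: u_0=14/75 ∈ [0, 5/16) → index 0
j=1: u_1=29/75 ∈ [5/16, 7/16) → index 1
j=2: u_2=44/75 ∈ [7/16, 1) → index 4
j=3: u_3=59/75 ∈ [7/16, 1) → index 4
j=4: u_4=74/75 ∈ [7/16, 1) → index 4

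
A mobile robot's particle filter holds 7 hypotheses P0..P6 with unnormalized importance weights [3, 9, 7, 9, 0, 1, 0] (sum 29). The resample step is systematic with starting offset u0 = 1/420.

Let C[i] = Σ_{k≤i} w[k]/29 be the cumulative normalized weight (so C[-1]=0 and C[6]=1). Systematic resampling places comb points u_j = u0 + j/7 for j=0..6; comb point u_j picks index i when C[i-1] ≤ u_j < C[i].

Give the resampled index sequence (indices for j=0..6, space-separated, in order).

C = [3/29, 12/29, 19/29, 28/29, 28/29, 1, 1]
j=0: u_0=1/420 ∈ [0, 3/29) → index 0
j=1: u_1=61/420 ∈ [3/29, 12/29) → index 1
j=2: u_2=121/420 ∈ [3/29, 12/29) → index 1
j=3: u_3=181/420 ∈ [12/29, 19/29) → index 2
j=4: u_4=241/420 ∈ [12/29, 19/29) → index 2
j=5: u_5=43/60 ∈ [19/29, 28/29) → index 3
j=6: u_6=361/420 ∈ [19/29, 28/29) → index 3

0 1 1 2 2 3 3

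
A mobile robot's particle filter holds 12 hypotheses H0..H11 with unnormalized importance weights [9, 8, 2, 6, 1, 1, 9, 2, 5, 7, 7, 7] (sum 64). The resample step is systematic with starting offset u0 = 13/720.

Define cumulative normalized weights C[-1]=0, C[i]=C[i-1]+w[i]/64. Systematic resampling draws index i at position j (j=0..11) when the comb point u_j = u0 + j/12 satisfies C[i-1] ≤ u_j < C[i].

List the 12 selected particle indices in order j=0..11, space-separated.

C = [9/64, 17/64, 19/64, 25/64, 13/32, 27/64, 9/16, 19/32, 43/64, 25/32, 57/64, 1]
j=0: u_0=13/720 ∈ [0, 9/64) → index 0
j=1: u_1=73/720 ∈ [0, 9/64) → index 0
j=2: u_2=133/720 ∈ [9/64, 17/64) → index 1
j=3: u_3=193/720 ∈ [17/64, 19/64) → index 2
j=4: u_4=253/720 ∈ [19/64, 25/64) → index 3
j=5: u_5=313/720 ∈ [27/64, 9/16) → index 6
j=6: u_6=373/720 ∈ [27/64, 9/16) → index 6
j=7: u_7=433/720 ∈ [19/32, 43/64) → index 8
j=8: u_8=493/720 ∈ [43/64, 25/32) → index 9
j=9: u_9=553/720 ∈ [43/64, 25/32) → index 9
j=10: u_10=613/720 ∈ [25/32, 57/64) → index 10
j=11: u_11=673/720 ∈ [57/64, 1) → index 11

0 0 1 2 3 6 6 8 9 9 10 11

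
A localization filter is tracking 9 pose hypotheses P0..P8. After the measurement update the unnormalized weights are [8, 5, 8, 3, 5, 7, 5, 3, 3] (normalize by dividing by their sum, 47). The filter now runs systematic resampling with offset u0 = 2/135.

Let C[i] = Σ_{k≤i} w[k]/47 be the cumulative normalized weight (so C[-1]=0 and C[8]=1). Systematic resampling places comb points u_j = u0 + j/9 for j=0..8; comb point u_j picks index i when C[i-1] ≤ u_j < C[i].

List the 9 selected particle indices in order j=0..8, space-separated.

C = [8/47, 13/47, 21/47, 24/47, 29/47, 36/47, 41/47, 44/47, 1]
j=0: u_0=2/135 ∈ [0, 8/47) → index 0
j=1: u_1=17/135 ∈ [0, 8/47) → index 0
j=2: u_2=32/135 ∈ [8/47, 13/47) → index 1
j=3: u_3=47/135 ∈ [13/47, 21/47) → index 2
j=4: u_4=62/135 ∈ [21/47, 24/47) → index 3
j=5: u_5=77/135 ∈ [24/47, 29/47) → index 4
j=6: u_6=92/135 ∈ [29/47, 36/47) → index 5
j=7: u_7=107/135 ∈ [36/47, 41/47) → index 6
j=8: u_8=122/135 ∈ [41/47, 44/47) → index 7

0 0 1 2 3 4 5 6 7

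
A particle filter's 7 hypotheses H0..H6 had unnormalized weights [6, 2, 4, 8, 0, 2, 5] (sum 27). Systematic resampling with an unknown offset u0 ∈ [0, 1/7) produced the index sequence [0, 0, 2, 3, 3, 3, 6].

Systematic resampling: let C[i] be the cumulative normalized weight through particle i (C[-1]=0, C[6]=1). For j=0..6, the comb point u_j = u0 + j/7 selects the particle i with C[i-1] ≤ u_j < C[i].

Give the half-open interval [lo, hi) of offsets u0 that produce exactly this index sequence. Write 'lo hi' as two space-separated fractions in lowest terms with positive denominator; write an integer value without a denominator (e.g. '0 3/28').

C = [2/9, 8/27, 4/9, 20/27, 20/27, 22/27, 1]
j=0 picked index 0: u0 ∈ [0, 2/9)
j=1 picked index 0: u0 ∈ [-1/7, 5/63)
j=2 picked index 2: u0 ∈ [2/189, 10/63)
j=3 picked index 3: u0 ∈ [1/63, 59/189)
j=4 picked index 3: u0 ∈ [-8/63, 32/189)
j=5 picked index 3: u0 ∈ [-17/63, 5/189)
j=6 picked index 6: u0 ∈ [-8/189, 1/7)
intersection: [1/63, 5/189)

1/63 5/189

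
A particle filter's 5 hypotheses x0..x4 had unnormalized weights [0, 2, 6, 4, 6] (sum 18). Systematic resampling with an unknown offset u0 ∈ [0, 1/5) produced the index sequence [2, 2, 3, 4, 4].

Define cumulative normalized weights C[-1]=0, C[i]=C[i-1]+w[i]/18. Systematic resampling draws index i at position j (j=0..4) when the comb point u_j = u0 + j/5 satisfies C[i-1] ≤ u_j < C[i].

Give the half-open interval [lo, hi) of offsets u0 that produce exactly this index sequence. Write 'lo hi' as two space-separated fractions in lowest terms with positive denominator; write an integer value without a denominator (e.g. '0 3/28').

C = [0, 1/9, 4/9, 2/3, 1]
j=0 picked index 2: u0 ∈ [1/9, 4/9)
j=1 picked index 2: u0 ∈ [-4/45, 11/45)
j=2 picked index 3: u0 ∈ [2/45, 4/15)
j=3 picked index 4: u0 ∈ [1/15, 2/5)
j=4 picked index 4: u0 ∈ [-2/15, 1/5)
intersection: [1/9, 1/5)

1/9 1/5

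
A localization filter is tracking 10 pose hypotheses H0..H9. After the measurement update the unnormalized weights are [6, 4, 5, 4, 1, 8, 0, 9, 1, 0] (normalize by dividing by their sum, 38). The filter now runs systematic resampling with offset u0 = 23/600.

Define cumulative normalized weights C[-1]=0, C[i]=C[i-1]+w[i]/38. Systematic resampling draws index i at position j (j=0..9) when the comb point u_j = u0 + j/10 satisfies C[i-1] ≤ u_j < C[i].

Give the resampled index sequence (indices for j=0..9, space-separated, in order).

C = [3/19, 5/19, 15/38, 1/2, 10/19, 14/19, 14/19, 37/38, 1, 1]
j=0: u_0=23/600 ∈ [0, 3/19) → index 0
j=1: u_1=83/600 ∈ [0, 3/19) → index 0
j=2: u_2=143/600 ∈ [3/19, 5/19) → index 1
j=3: u_3=203/600 ∈ [5/19, 15/38) → index 2
j=4: u_4=263/600 ∈ [15/38, 1/2) → index 3
j=5: u_5=323/600 ∈ [10/19, 14/19) → index 5
j=6: u_6=383/600 ∈ [10/19, 14/19) → index 5
j=7: u_7=443/600 ∈ [14/19, 37/38) → index 7
j=8: u_8=503/600 ∈ [14/19, 37/38) → index 7
j=9: u_9=563/600 ∈ [14/19, 37/38) → index 7

0 0 1 2 3 5 5 7 7 7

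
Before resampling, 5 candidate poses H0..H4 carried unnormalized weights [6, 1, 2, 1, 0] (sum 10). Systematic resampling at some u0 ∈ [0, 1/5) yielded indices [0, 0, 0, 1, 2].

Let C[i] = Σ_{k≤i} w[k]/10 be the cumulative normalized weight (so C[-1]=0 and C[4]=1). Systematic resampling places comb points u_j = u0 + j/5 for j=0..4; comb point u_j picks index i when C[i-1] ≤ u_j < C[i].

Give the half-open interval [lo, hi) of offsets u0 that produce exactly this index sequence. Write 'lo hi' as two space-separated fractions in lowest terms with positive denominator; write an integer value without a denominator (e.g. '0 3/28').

C = [3/5, 7/10, 9/10, 1, 1]
j=0 picked index 0: u0 ∈ [0, 3/5)
j=1 picked index 0: u0 ∈ [-1/5, 2/5)
j=2 picked index 0: u0 ∈ [-2/5, 1/5)
j=3 picked index 1: u0 ∈ [0, 1/10)
j=4 picked index 2: u0 ∈ [-1/10, 1/10)
intersection: [0, 1/10)

0 1/10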